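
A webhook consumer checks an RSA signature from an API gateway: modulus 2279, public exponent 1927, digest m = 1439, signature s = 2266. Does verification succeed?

fails

s^2 ≡ 2266^2 = 5134756 ≡ 169
s^4 ≡ 169^2 = 28561 ≡ 1213
s^8 ≡ 1213^2 = 1471369 ≡ 1414
s^16 ≡ 1414^2 = 1999396 ≡ 713
s^32 ≡ 713^2 = 508369 ≡ 152
s^64 ≡ 152^2 = 23104 ≡ 314
s^128 ≡ 314^2 = 98596 ≡ 599
s^256 ≡ 599^2 = 358801 ≡ 998
s^512 ≡ 998^2 = 996004 ≡ 81
s^1024 ≡ 81^2 = 6561 ≡ 2003
1927 = 1024 + 512 + 256 + 128 + 4 + 2 + 1, so s^1927 ≡ 2003·81·998·599·1213·169·2266 ≡ 1566 (mod 2279)
1566 ≠ 1439, so verification fails.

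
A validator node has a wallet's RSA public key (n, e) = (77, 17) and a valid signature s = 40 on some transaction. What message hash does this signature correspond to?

s^17 mod 77 = 17

17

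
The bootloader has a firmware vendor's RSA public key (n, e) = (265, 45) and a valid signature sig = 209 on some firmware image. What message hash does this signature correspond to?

Squares mod 265: sig^1≡209, sig^2≡221, sig^4≡81, sig^8≡201, sig^16≡121, sig^32≡66
45 = 32 + 8 + 4 + 1, so sig^45 ≡ 66·201·81·209 ≡ 34 (mod 265)

34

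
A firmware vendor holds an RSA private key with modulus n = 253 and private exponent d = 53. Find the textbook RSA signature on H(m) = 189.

195

(H(m))^53 mod 253 = 195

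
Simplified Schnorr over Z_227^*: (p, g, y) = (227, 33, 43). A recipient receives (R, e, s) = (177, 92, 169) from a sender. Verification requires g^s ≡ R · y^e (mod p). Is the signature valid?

g^s mod p:
33^2 = 1089 ≡ 181
33^4 ≡ 181^2 = 32761 ≡ 73
33^8 ≡ 73^2 = 5329 ≡ 108
33^16 ≡ 108^2 = 11664 ≡ 87
33^32 ≡ 87^2 = 7569 ≡ 78
33^64 ≡ 78^2 = 6084 ≡ 182
33^128 ≡ 182^2 = 33124 ≡ 209
169 = 128 + 32 + 8 + 1, so 33^169 ≡ 209·78·108·33 ≡ 132 (mod 227)
R · y^e mod p:
43^2 = 1849 ≡ 33
43^4 ≡ 33^2 = 1089 ≡ 181
43^8 ≡ 181^2 = 32761 ≡ 73
43^16 ≡ 73^2 = 5329 ≡ 108
43^32 ≡ 108^2 = 11664 ≡ 87
43^64 ≡ 87^2 = 7569 ≡ 78
92 = 64 + 16 + 8 + 4, so 43^92 ≡ 78·108·73·181 ≡ 40 (mod 227)
177·40 = 7080 ≡ 43 (mod 227)
132 ≠ 43; the check fails.

invalid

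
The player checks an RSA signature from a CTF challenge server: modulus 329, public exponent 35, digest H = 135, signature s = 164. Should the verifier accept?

reject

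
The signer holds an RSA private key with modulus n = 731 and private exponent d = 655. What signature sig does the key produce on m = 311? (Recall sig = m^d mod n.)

24

m^2 ≡ 311^2 = 96721 ≡ 229
m^4 ≡ 229^2 = 52441 ≡ 540
m^8 ≡ 540^2 = 291600 ≡ 662
m^16 ≡ 662^2 = 438244 ≡ 375
m^32 ≡ 375^2 = 140625 ≡ 273
m^64 ≡ 273^2 = 74529 ≡ 698
m^128 ≡ 698^2 = 487204 ≡ 358
m^256 ≡ 358^2 = 128164 ≡ 239
m^512 ≡ 239^2 = 57121 ≡ 103
655 = 512 + 128 + 8 + 4 + 2 + 1, so m^655 ≡ 103·358·662·540·229·311 ≡ 24 (mod 731)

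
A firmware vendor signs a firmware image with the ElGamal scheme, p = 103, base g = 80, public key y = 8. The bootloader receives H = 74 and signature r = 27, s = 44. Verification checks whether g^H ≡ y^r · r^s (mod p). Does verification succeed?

Left side g^H mod p:
80^2 = 6400 ≡ 14
80^4 ≡ 14^2 = 196 ≡ 93
80^8 ≡ 93^2 = 8649 ≡ 100
80^16 ≡ 100^2 = 10000 ≡ 9
80^32 ≡ 9^2 = 81
80^64 ≡ 81^2 = 6561 ≡ 72
74 = 64 + 8 + 2, so 80^74 ≡ 72·100·14 ≡ 66 (mod 103)
Right side y^r · r^s mod p:
8^2 = 64
8^4 ≡ 64^2 = 4096 ≡ 79
8^8 ≡ 79^2 = 6241 ≡ 61
8^16 ≡ 61^2 = 3721 ≡ 13
27 = 16 + 8 + 2 + 1, so 8^27 ≡ 13·61·64·8 ≡ 93 (mod 103)
27^2 = 729 ≡ 8
27^4 ≡ 8^2 = 64
27^8 ≡ 64^2 = 4096 ≡ 79
27^16 ≡ 79^2 = 6241 ≡ 61
27^32 ≡ 61^2 = 3721 ≡ 13
44 = 32 + 8 + 4, so 27^44 ≡ 13·79·64 ≡ 14 (mod 103)
93·14 = 1302 ≡ 66 (mod 103)
66 ≡ 66 (mod 103), so the signature is genuine.

passes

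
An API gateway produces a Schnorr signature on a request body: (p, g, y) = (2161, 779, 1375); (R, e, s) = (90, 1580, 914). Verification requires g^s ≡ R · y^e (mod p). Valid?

yes

g^s mod p:
Squares mod 2161: 779^1≡779, 779^2≡1761, 779^4≡86, 779^8≡913, 779^16≡1584, 779^32≡135, 779^64≡937, 779^128≡603, 779^256≡561, 779^512≡1376
914 = 512 + 256 + 128 + 16 + 2, so 779^914 ≡ 1376·561·603·1584·1761 ≡ 1311 (mod 2161)
R · y^e mod p:
Squares mod 2161: 1375^1≡1375, 1375^2≡1911, 1375^4≡1992, 1375^8≡468, 1375^16≡763, 1375^32≡860, 1375^64≡538, 1375^128≡2031, 1375^256≡1773, 1375^512≡1435, 1375^1024≡1953
1580 = 1024 + 512 + 32 + 8 + 4, so 1375^1580 ≡ 1953·1435·860·468·1992 ≡ 951 (mod 2161)
90·951 = 85590 ≡ 1311 (mod 2161)
1311 ≡ 1311 (mod 2161); signature holds.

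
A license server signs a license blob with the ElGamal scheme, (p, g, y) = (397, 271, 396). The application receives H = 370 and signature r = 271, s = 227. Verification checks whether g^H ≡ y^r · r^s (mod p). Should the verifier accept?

Left side g^H mod p:
Squares mod 397: 271^1≡271, 271^2≡393, 271^4≡16, 271^8≡256, 271^16≡31, 271^32≡167, 271^64≡99, 271^128≡273, 271^256≡290
370 = 256 + 64 + 32 + 16 + 2, so 271^370 ≡ 290·99·167·31·393 ≡ 273 (mod 397)
Right side y^r · r^s mod p:
Squares mod 397: 396^1≡396, 396^2≡1, 396^4≡1, 396^8≡1, 396^16≡1, 396^32≡1, 396^64≡1, 396^128≡1, 396^256≡1
271 = 256 + 8 + 4 + 2 + 1, so 396^271 ≡ 1·1·1·1·396 ≡ 396 (mod 397)
Squares mod 397: 271^1≡271, 271^2≡393, 271^4≡16, 271^8≡256, 271^16≡31, 271^32≡167, 271^64≡99, 271^128≡273
227 = 128 + 64 + 32 + 2 + 1, so 271^227 ≡ 273·99·167·393·271 ≡ 124 (mod 397)
396·124 = 49104 ≡ 273 (mod 397)
273 ≡ 273 (mod 397), so the signature is genuine.

accept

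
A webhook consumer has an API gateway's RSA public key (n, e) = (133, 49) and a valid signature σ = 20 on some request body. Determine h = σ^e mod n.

Squares mod 133: σ^1≡20, σ^2≡1, σ^4≡1, σ^8≡1, σ^16≡1, σ^32≡1
49 = 32 + 16 + 1, so σ^49 ≡ 1·1·20 ≡ 20 (mod 133)

20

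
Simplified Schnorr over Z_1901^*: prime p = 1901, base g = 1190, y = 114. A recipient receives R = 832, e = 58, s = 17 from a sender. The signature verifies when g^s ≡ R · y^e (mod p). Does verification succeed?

g^s mod p:
1190^2 = 1416100 ≡ 1756
1190^4 ≡ 1756^2 = 3083536 ≡ 114
1190^8 ≡ 114^2 = 12996 ≡ 1590
1190^16 ≡ 1590^2 = 2528100 ≡ 1671
17 = 16 + 1, so 1190^17 ≡ 1671·1190 ≡ 44 (mod 1901)
R · y^e mod p:
114^2 = 12996 ≡ 1590
114^4 ≡ 1590^2 = 2528100 ≡ 1671
114^8 ≡ 1671^2 = 2792241 ≡ 1573
114^16 ≡ 1573^2 = 2474329 ≡ 1128
114^32 ≡ 1128^2 = 1272384 ≡ 615
58 = 32 + 16 + 8 + 2, so 114^58 ≡ 615·1128·1573·1590 ≡ 521 (mod 1901)
832·521 = 433472 ≡ 44 (mod 1901)
44 ≡ 44 (mod 1901); signature holds.

passes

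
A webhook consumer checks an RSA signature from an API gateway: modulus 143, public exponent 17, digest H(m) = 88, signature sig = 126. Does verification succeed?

fails

sig^2 ≡ 126^2 = 15876 ≡ 3
sig^4 ≡ 3^2 = 9
sig^8 ≡ 9^2 = 81
sig^16 ≡ 81^2 = 6561 ≡ 126
17 = 16 + 1, so sig^17 ≡ 126·126 ≡ 3 (mod 143)
sig^17 mod 143 = 3, but H(m) = 88.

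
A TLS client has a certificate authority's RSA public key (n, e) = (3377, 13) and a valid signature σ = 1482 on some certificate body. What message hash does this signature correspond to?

1568

σ^2 ≡ 1482^2 = 2196324 ≡ 1274
σ^4 ≡ 1274^2 = 1623076 ≡ 2116
σ^8 ≡ 2116^2 = 4477456 ≡ 2931
13 = 8 + 4 + 1, so σ^13 ≡ 2931·2116·1482 ≡ 1568 (mod 3377)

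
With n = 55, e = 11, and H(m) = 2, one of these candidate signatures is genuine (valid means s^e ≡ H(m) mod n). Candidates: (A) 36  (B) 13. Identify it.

Candidate A: Squares mod 55: 36^1≡36, 36^2≡31, 36^4≡26, 36^8≡16; 11 = 8 + 2 + 1, so 36^11 ≡ 16·31·36 ≡ 36 (mod 55)
Candidate B: Squares mod 55: 13^1≡13, 13^2≡4, 13^4≡16, 13^8≡36; 11 = 8 + 2 + 1, so 13^11 ≡ 36·4·13 ≡ 2 (mod 55)
  → matches H(m) = 2

B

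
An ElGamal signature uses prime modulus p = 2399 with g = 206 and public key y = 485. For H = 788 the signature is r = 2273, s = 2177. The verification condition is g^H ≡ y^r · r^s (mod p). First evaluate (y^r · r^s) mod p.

485^2 = 235225 ≡ 123
485^4 ≡ 123^2 = 15129 ≡ 735
485^8 ≡ 735^2 = 540225 ≡ 450
485^16 ≡ 450^2 = 202500 ≡ 984
485^32 ≡ 984^2 = 968256 ≡ 1459
485^64 ≡ 1459^2 = 2128681 ≡ 768
485^128 ≡ 768^2 = 589824 ≡ 2069
485^256 ≡ 2069^2 = 4280761 ≡ 945
485^512 ≡ 945^2 = 893025 ≡ 597
485^1024 ≡ 597^2 = 356409 ≡ 1357
485^2048 ≡ 1357^2 = 1841449 ≡ 1416
2273 = 2048 + 128 + 64 + 32 + 1, so 485^2273 ≡ 1416·2069·768·1459·485 ≡ 1673 (mod 2399)
2273^2 = 5166529 ≡ 1482
2273^4 ≡ 1482^2 = 2196324 ≡ 1239
2273^8 ≡ 1239^2 = 1535121 ≡ 2160
2273^16 ≡ 2160^2 = 4665600 ≡ 1944
2273^32 ≡ 1944^2 = 3779136 ≡ 711
2273^64 ≡ 711^2 = 505521 ≡ 1731
2273^128 ≡ 1731^2 = 2996361 ≡ 10
2273^256 ≡ 10^2 = 100
2273^512 ≡ 100^2 = 10000 ≡ 404
2273^1024 ≡ 404^2 = 163216 ≡ 84
2273^2048 ≡ 84^2 = 7056 ≡ 2258
2177 = 2048 + 128 + 1, so 2273^2177 ≡ 2258·10·2273 ≡ 134 (mod 2399)
y^r · r^s ≡ 1673·134 = 224182 ≡ 1075 (mod 2399)

1075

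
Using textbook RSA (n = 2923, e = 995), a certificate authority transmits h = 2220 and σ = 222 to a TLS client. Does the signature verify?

verifies

σ^2 ≡ 222^2 = 49284 ≡ 2516
σ^4 ≡ 2516^2 = 6330256 ≡ 1961
σ^8 ≡ 1961^2 = 3845521 ≡ 1776
σ^16 ≡ 1776^2 = 3154176 ≡ 259
σ^32 ≡ 259^2 = 67081 ≡ 2775
σ^64 ≡ 2775^2 = 7700625 ≡ 1443
σ^128 ≡ 1443^2 = 2082249 ≡ 1073
σ^256 ≡ 1073^2 = 1151329 ≡ 2590
σ^512 ≡ 2590^2 = 6708100 ≡ 2738
995 = 512 + 256 + 128 + 64 + 32 + 2 + 1, so σ^995 ≡ 2738·2590·1073·1443·2775·2516·222 ≡ 2220 (mod 2923)
Since 2220 equals the digest 2220, verification succeeds.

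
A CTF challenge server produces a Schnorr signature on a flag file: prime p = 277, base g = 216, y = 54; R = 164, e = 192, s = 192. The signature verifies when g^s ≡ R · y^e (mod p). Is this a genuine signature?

genuine

g^s mod p:
216^2 = 46656 ≡ 120
216^4 ≡ 120^2 = 14400 ≡ 273
216^8 ≡ 273^2 = 74529 ≡ 16
216^16 ≡ 16^2 = 256
216^32 ≡ 256^2 = 65536 ≡ 164
216^64 ≡ 164^2 = 26896 ≡ 27
216^128 ≡ 27^2 = 729 ≡ 175
192 = 128 + 64, so 216^192 ≡ 175·27 ≡ 16 (mod 277)
R · y^e mod p:
54^2 = 2916 ≡ 146
54^4 ≡ 146^2 = 21316 ≡ 264
54^8 ≡ 264^2 = 69696 ≡ 169
54^16 ≡ 169^2 = 28561 ≡ 30
54^32 ≡ 30^2 = 900 ≡ 69
54^64 ≡ 69^2 = 4761 ≡ 52
54^128 ≡ 52^2 = 2704 ≡ 211
192 = 128 + 64, so 54^192 ≡ 211·52 ≡ 169 (mod 277)
164·169 = 27716 ≡ 16 (mod 277)
16 ≡ 16 (mod 277); signature holds.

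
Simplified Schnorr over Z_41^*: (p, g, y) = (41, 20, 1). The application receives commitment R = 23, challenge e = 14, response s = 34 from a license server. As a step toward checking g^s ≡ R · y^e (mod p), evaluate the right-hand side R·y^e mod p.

23

1^2 = 1
1^4 ≡ 1^2 = 1
1^8 ≡ 1^2 = 1
14 = 8 + 4 + 2, so 1^14 ≡ 1·1·1 ≡ 1 (mod 41)
R · y^e ≡ 23·1 = 23 ≡ 23 (mod 41)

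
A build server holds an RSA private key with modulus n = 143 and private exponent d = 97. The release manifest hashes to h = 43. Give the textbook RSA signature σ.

43

h^2 ≡ 43^2 = 1849 ≡ 133
h^4 ≡ 133^2 = 17689 ≡ 100
h^8 ≡ 100^2 = 10000 ≡ 133
h^16 ≡ 133^2 = 17689 ≡ 100
h^32 ≡ 100^2 = 10000 ≡ 133
h^64 ≡ 133^2 = 17689 ≡ 100
97 = 64 + 32 + 1, so h^97 ≡ 100·133·43 ≡ 43 (mod 143)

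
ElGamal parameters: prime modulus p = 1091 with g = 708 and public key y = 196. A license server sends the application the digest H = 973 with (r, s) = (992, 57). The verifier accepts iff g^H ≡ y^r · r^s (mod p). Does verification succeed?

Left side g^H mod p:
708^2 = 501264 ≡ 495
708^4 ≡ 495^2 = 245025 ≡ 641
708^8 ≡ 641^2 = 410881 ≡ 665
708^16 ≡ 665^2 = 442225 ≡ 370
708^32 ≡ 370^2 = 136900 ≡ 525
708^64 ≡ 525^2 = 275625 ≡ 693
708^128 ≡ 693^2 = 480249 ≡ 209
708^256 ≡ 209^2 = 43681 ≡ 41
708^512 ≡ 41^2 = 1681 ≡ 590
973 = 512 + 256 + 128 + 64 + 8 + 4 + 1, so 708^973 ≡ 590·41·209·693·665·641·708 ≡ 98 (mod 1091)
Right side y^r · r^s mod p:
196^2 = 38416 ≡ 231
196^4 ≡ 231^2 = 53361 ≡ 993
196^8 ≡ 993^2 = 986049 ≡ 876
196^16 ≡ 876^2 = 767376 ≡ 403
196^32 ≡ 403^2 = 162409 ≡ 941
196^64 ≡ 941^2 = 885481 ≡ 680
196^128 ≡ 680^2 = 462400 ≡ 907
196^256 ≡ 907^2 = 822649 ≡ 35
196^512 ≡ 35^2 = 1225 ≡ 134
992 = 512 + 256 + 128 + 64 + 32, so 196^992 ≡ 134·35·907·680·941 ≡ 724 (mod 1091)
992^2 = 984064 ≡ 1073
992^4 ≡ 1073^2 = 1151329 ≡ 324
992^8 ≡ 324^2 = 104976 ≡ 240
992^16 ≡ 240^2 = 57600 ≡ 868
992^32 ≡ 868^2 = 753424 ≡ 634
57 = 32 + 16 + 8 + 1, so 992^57 ≡ 634·868·240·992 ≡ 407 (mod 1091)
724·407 = 294668 ≡ 98 (mod 1091)
98 ≡ 98 (mod 1091), so the signature is genuine.

passes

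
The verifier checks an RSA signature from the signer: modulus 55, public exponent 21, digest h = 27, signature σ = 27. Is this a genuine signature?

genuine

Squares mod 55: σ^1≡27, σ^2≡14, σ^4≡31, σ^8≡26, σ^16≡16
21 = 16 + 4 + 1, so σ^21 ≡ 16·31·27 ≡ 27 (mod 55)
σ^21 mod 55 = 27 matches h.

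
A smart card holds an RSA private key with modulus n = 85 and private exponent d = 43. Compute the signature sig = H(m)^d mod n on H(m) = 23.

Squares mod 85: (H(m))^1≡23, (H(m))^2≡19, (H(m))^4≡21, (H(m))^8≡16, (H(m))^16≡1, (H(m))^32≡1
43 = 32 + 8 + 2 + 1, so (H(m))^43 ≡ 1·16·19·23 ≡ 22 (mod 85)

22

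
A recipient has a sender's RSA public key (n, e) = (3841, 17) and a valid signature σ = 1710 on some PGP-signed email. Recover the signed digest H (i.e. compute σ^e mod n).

2083

σ^2 ≡ 1710^2 = 2924100 ≡ 1099
σ^4 ≡ 1099^2 = 1207801 ≡ 1727
σ^8 ≡ 1727^2 = 2982529 ≡ 1913
σ^16 ≡ 1913^2 = 3659569 ≡ 2937
17 = 16 + 1, so σ^17 ≡ 2937·1710 ≡ 2083 (mod 3841)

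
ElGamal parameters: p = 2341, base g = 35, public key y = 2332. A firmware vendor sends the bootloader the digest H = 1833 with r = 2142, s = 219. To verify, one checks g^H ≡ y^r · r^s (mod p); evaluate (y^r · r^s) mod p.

2332^2 = 5438224 ≡ 81
2332^4 ≡ 81^2 = 6561 ≡ 1879
2332^8 ≡ 1879^2 = 3530641 ≡ 413
2332^16 ≡ 413^2 = 170569 ≡ 2017
2332^32 ≡ 2017^2 = 4068289 ≡ 1972
2332^64 ≡ 1972^2 = 3888784 ≡ 383
2332^128 ≡ 383^2 = 146689 ≡ 1547
2332^256 ≡ 1547^2 = 2393209 ≡ 707
2332^512 ≡ 707^2 = 499849 ≡ 1216
2332^1024 ≡ 1216^2 = 1478656 ≡ 1485
2332^2048 ≡ 1485^2 = 2205225 ≡ 3
2142 = 2048 + 64 + 16 + 8 + 4 + 2, so 2332^2142 ≡ 3·383·2017·413·1879·81 ≡ 228 (mod 2341)
2142^2 = 4588164 ≡ 2145
2142^4 ≡ 2145^2 = 4601025 ≡ 960
2142^8 ≡ 960^2 = 921600 ≡ 1587
2142^16 ≡ 1587^2 = 2518569 ≡ 1994
2142^32 ≡ 1994^2 = 3976036 ≡ 1018
2142^64 ≡ 1018^2 = 1036324 ≡ 1602
2142^128 ≡ 1602^2 = 2566404 ≡ 668
219 = 128 + 64 + 16 + 8 + 2 + 1, so 2142^219 ≡ 668·1602·1994·1587·2145·2142 ≡ 1427 (mod 2341)
y^r · r^s ≡ 228·1427 = 325356 ≡ 2298 (mod 2341)

2298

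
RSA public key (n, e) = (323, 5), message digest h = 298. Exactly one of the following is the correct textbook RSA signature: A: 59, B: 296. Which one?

Candidate A: 59^2 = 3481 ≡ 251; 59^4 ≡ 251^2 = 63001 ≡ 16; 5 = 4 + 1, so 59^5 ≡ 16·59 ≡ 298 (mod 323)
  → matches h = 298
Candidate B: 296^2 = 87616 ≡ 83; 296^4 ≡ 83^2 = 6889 ≡ 106; 5 = 4 + 1, so 296^5 ≡ 106·296 ≡ 45 (mod 323)

A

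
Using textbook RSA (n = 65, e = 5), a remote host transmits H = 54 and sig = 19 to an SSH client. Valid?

yes

sig^2 ≡ 19^2 = 361 ≡ 36
sig^4 ≡ 36^2 = 1296 ≡ 61
5 = 4 + 1, so sig^5 ≡ 61·19 ≡ 54 (mod 65)
sig^5 mod 65 = 54 matches H.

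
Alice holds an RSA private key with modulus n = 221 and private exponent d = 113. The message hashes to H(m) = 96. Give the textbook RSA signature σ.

(H(m))^2 ≡ 96^2 = 9216 ≡ 155
(H(m))^4 ≡ 155^2 = 24025 ≡ 157
(H(m))^8 ≡ 157^2 = 24649 ≡ 118
(H(m))^16 ≡ 118^2 = 13924 ≡ 1
(H(m))^32 ≡ 1^2 = 1
(H(m))^64 ≡ 1^2 = 1
113 = 64 + 32 + 16 + 1, so (H(m))^113 ≡ 1·1·1·96 ≡ 96 (mod 221)

96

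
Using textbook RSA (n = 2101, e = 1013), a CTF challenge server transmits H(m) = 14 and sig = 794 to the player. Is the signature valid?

invalid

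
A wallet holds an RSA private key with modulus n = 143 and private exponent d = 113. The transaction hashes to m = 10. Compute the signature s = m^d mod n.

Squares mod 143: m^1≡10, m^2≡100, m^4≡133, m^8≡100, m^16≡133, m^32≡100, m^64≡133
113 = 64 + 32 + 16 + 1, so m^113 ≡ 133·100·133·10 ≡ 43 (mod 143)

43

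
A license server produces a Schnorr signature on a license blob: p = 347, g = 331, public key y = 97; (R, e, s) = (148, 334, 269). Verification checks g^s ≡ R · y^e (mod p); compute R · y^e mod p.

97^2 = 9409 ≡ 40
97^4 ≡ 40^2 = 1600 ≡ 212
97^8 ≡ 212^2 = 44944 ≡ 181
97^16 ≡ 181^2 = 32761 ≡ 143
97^32 ≡ 143^2 = 20449 ≡ 323
97^64 ≡ 323^2 = 104329 ≡ 229
97^128 ≡ 229^2 = 52441 ≡ 44
97^256 ≡ 44^2 = 1936 ≡ 201
334 = 256 + 64 + 8 + 4 + 2, so 97^334 ≡ 201·229·181·212·40 ≡ 67 (mod 347)
R · y^e ≡ 148·67 = 9916 ≡ 200 (mod 347)

200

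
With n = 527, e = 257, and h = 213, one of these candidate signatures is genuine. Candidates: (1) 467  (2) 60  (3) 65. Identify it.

2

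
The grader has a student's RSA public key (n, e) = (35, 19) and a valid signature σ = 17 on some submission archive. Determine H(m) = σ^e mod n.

3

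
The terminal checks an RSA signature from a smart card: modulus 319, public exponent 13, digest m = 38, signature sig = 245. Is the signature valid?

sig^2 ≡ 245^2 = 60025 ≡ 53
sig^4 ≡ 53^2 = 2809 ≡ 257
sig^8 ≡ 257^2 = 66049 ≡ 16
13 = 8 + 4 + 1, so sig^13 ≡ 16·257·245 ≡ 38 (mod 319)
sig^13 mod 319 = 38 matches m.

valid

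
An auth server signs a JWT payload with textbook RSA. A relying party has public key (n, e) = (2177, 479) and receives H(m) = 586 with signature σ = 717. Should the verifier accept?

accept

σ^2 ≡ 717^2 = 514089 ≡ 317
σ^4 ≡ 317^2 = 100489 ≡ 347
σ^8 ≡ 347^2 = 120409 ≡ 674
σ^16 ≡ 674^2 = 454276 ≡ 1460
σ^32 ≡ 1460^2 = 2131600 ≡ 317
σ^64 ≡ 317^2 = 100489 ≡ 347
σ^128 ≡ 347^2 = 120409 ≡ 674
σ^256 ≡ 674^2 = 454276 ≡ 1460
479 = 256 + 128 + 64 + 16 + 8 + 4 + 2 + 1, so σ^479 ≡ 1460·674·347·1460·674·347·317·717 ≡ 586 (mod 2177)
σ^479 mod 2177 = 586 matches H(m).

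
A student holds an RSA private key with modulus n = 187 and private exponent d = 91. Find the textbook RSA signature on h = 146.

h^2 ≡ 146^2 = 21316 ≡ 185
h^4 ≡ 185^2 = 34225 ≡ 4
h^8 ≡ 4^2 = 16
h^16 ≡ 16^2 = 256 ≡ 69
h^32 ≡ 69^2 = 4761 ≡ 86
h^64 ≡ 86^2 = 7396 ≡ 103
91 = 64 + 16 + 8 + 2 + 1, so h^91 ≡ 103·69·16·185·146 ≡ 3 (mod 187)

3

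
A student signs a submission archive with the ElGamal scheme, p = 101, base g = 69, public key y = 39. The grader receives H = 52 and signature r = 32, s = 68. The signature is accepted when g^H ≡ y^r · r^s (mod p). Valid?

yes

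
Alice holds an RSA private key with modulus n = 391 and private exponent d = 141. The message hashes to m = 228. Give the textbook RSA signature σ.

40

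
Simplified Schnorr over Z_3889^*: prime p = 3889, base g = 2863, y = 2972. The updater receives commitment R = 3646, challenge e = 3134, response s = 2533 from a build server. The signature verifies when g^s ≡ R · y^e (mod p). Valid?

no

g^s mod p:
2863^2533 mod 3889 = 1916
R · y^e mod p:
2972^3134 mod 3889 = 974
3646·974 = 3551204 ≡ 547 (mod 3889)
1916 ≠ 547; the check fails.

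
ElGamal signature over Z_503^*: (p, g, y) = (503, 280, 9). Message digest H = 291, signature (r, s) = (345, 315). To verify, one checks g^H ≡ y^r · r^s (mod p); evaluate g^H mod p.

247

280^2 = 78400 ≡ 435
280^4 ≡ 435^2 = 189225 ≡ 97
280^8 ≡ 97^2 = 9409 ≡ 355
280^16 ≡ 355^2 = 126025 ≡ 275
280^32 ≡ 275^2 = 75625 ≡ 175
280^64 ≡ 175^2 = 30625 ≡ 445
280^128 ≡ 445^2 = 198025 ≡ 346
280^256 ≡ 346^2 = 119716 ≡ 2
291 = 256 + 32 + 2 + 1, so 280^291 ≡ 2·175·435·280 ≡ 247 (mod 503)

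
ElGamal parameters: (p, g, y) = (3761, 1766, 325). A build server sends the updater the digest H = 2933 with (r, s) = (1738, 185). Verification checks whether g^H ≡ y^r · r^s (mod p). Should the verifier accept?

reject

Left side g^H mod p:
Squares mod 3761: 1766^1≡1766, 1766^2≡887, 1766^4≡720, 1766^8≡3143, 1766^16≡2063, 1766^32≡2278, 1766^64≡2865, 1766^128≡1723, 1766^256≡1300, 1766^512≡1311, 1766^1024≡3705, 1766^2048≡3136
2933 = 2048 + 512 + 256 + 64 + 32 + 16 + 4 + 1, so 1766^2933 ≡ 3136·1311·1300·2865·2278·2063·720·1766 ≡ 2443 (mod 3761)
Right side y^r · r^s mod p:
Squares mod 3761: 325^1≡325, 325^2≡317, 325^4≡2703, 325^8≡2347, 325^16≡2305, 325^32≡2493, 325^64≡1877, 325^128≡2833, 325^256≡3676, 325^512≡3464, 325^1024≡1706
1738 = 1024 + 512 + 128 + 64 + 8 + 2, so 325^1738 ≡ 1706·3464·2833·1877·2347·317 ≡ 567 (mod 3761)
Squares mod 3761: 1738^1≡1738, 1738^2≡561, 1738^4≡2558, 1738^8≡2985, 1738^16≡416, 1738^32≡50, 1738^64≡2500, 1738^128≡2979
185 = 128 + 32 + 16 + 8 + 1, so 1738^185 ≡ 2979·50·416·2985·1738 ≡ 1024 (mod 3761)
567·1024 = 580608 ≡ 1414 (mod 3761)
2443 ≠ 1414, so verification fails.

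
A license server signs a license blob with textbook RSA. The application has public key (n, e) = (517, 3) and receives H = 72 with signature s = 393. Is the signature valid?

Squares mod 517: s^1≡393, s^2≡383
3 = 2 + 1, so s^3 ≡ 383·393 ≡ 72 (mod 517)
72 = H, so the signature checks out.

valid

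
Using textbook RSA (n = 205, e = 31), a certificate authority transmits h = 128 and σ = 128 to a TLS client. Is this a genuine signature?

σ^2 ≡ 128^2 = 16384 ≡ 189
σ^4 ≡ 189^2 = 35721 ≡ 51
σ^8 ≡ 51^2 = 2601 ≡ 141
σ^16 ≡ 141^2 = 19881 ≡ 201
31 = 16 + 8 + 4 + 2 + 1, so σ^31 ≡ 201·141·51·189·128 ≡ 77 (mod 205)
77 ≠ 128, so verification fails.

forged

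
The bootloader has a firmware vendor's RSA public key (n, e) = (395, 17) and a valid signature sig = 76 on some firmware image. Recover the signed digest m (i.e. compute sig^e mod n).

31

Squares mod 395: sig^1≡76, sig^2≡246, sig^4≡81, sig^8≡241, sig^16≡16
17 = 16 + 1, so sig^17 ≡ 16·76 ≡ 31 (mod 395)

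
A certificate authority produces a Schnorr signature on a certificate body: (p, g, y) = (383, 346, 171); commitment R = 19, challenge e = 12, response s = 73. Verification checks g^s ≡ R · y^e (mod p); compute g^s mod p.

346^73 mod 383 = 144

144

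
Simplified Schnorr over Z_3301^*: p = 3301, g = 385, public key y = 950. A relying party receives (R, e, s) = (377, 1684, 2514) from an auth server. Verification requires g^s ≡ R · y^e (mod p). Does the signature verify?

verifies

g^s mod p:
Squares mod 3301: 385^1≡385, 385^2≡2981, 385^4≡69, 385^8≡1460, 385^16≡2455, 385^32≡2700, 385^64≡1392, 385^128≡3278, 385^256≡529, 385^512≡2557, 385^1024≡2269, 385^2048≡2102
2514 = 2048 + 256 + 128 + 64 + 16 + 2, so 385^2514 ≡ 2102·529·3278·1392·2455·2981 ≡ 3294 (mod 3301)
R · y^e mod p:
Squares mod 3301: 950^1≡950, 950^2≡1327, 950^4≡1496, 950^8≡3239, 950^16≡543, 950^32≡1060, 950^64≡1260, 950^128≡3120, 950^256≡3052, 950^512≡2583, 950^1024≡568
1684 = 1024 + 512 + 128 + 16 + 4, so 950^1684 ≡ 568·2583·3120·543·1496 ≡ 394 (mod 3301)
377·394 = 148538 ≡ 3294 (mod 3301)
3294 ≡ 3294 (mod 3301); signature holds.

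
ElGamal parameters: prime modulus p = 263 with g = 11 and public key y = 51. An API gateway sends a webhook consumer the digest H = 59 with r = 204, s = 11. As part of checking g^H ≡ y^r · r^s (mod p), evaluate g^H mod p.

11^59 mod 263 = 9

9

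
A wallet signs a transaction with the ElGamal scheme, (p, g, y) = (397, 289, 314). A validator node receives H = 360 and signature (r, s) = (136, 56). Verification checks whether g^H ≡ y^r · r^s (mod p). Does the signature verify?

Left side g^H mod p:
289^2 = 83521 ≡ 151
289^4 ≡ 151^2 = 22801 ≡ 172
289^8 ≡ 172^2 = 29584 ≡ 206
289^16 ≡ 206^2 = 42436 ≡ 354
289^32 ≡ 354^2 = 125316 ≡ 261
289^64 ≡ 261^2 = 68121 ≡ 234
289^128 ≡ 234^2 = 54756 ≡ 367
289^256 ≡ 367^2 = 134689 ≡ 106
360 = 256 + 64 + 32 + 8, so 289^360 ≡ 106·234·261·206 ≡ 333 (mod 397)
Right side y^r · r^s mod p:
314^2 = 98596 ≡ 140
314^4 ≡ 140^2 = 19600 ≡ 147
314^8 ≡ 147^2 = 21609 ≡ 171
314^16 ≡ 171^2 = 29241 ≡ 260
314^32 ≡ 260^2 = 67600 ≡ 110
314^64 ≡ 110^2 = 12100 ≡ 190
314^128 ≡ 190^2 = 36100 ≡ 370
136 = 128 + 8, so 314^136 ≡ 370·171 ≡ 147 (mod 397)
136^2 = 18496 ≡ 234
136^4 ≡ 234^2 = 54756 ≡ 367
136^8 ≡ 367^2 = 134689 ≡ 106
136^16 ≡ 106^2 = 11236 ≡ 120
136^32 ≡ 120^2 = 14400 ≡ 108
56 = 32 + 16 + 8, so 136^56 ≡ 108·120·106 ≡ 140 (mod 397)
147·140 = 20580 ≡ 333 (mod 397)
333 ≡ 333 (mod 397), so the signature is genuine.

verifies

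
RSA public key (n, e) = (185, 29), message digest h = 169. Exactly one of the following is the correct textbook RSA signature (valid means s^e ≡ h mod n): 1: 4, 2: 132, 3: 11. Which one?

1

Candidate 1: Squares mod 185: 4^1≡4, 4^2≡16, 4^4≡71, 4^8≡46, 4^16≡81; 29 = 16 + 8 + 4 + 1, so 4^29 ≡ 81·46·71·4 ≡ 169 (mod 185)
  → matches h = 169
Candidate 2: Squares mod 185: 132^1≡132, 132^2≡34, 132^4≡46, 132^8≡81, 132^16≡86; 29 = 16 + 8 + 4 + 1, so 132^29 ≡ 86·81·46·132 ≡ 77 (mod 185)
Candidate 3: Squares mod 185: 11^1≡11, 11^2≡121, 11^4≡26, 11^8≡121, 11^16≡26; 29 = 16 + 8 + 4 + 1, so 11^29 ≡ 26·121·26·11 ≡ 101 (mod 185)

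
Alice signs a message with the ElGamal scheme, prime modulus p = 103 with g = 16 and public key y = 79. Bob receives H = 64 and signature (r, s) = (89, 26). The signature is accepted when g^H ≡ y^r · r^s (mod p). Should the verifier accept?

Left side g^H mod p:
16^2 = 256 ≡ 50
16^4 ≡ 50^2 = 2500 ≡ 28
16^8 ≡ 28^2 = 784 ≡ 63
16^16 ≡ 63^2 = 3969 ≡ 55
16^32 ≡ 55^2 = 3025 ≡ 38
16^64 ≡ 38^2 = 1444 ≡ 2
Right side y^r · r^s mod p:
79^2 = 6241 ≡ 61
79^4 ≡ 61^2 = 3721 ≡ 13
79^8 ≡ 13^2 = 169 ≡ 66
79^16 ≡ 66^2 = 4356 ≡ 30
79^32 ≡ 30^2 = 900 ≡ 76
79^64 ≡ 76^2 = 5776 ≡ 8
89 = 64 + 16 + 8 + 1, so 79^89 ≡ 8·30·66·79 ≡ 13 (mod 103)
89^2 = 7921 ≡ 93
89^4 ≡ 93^2 = 8649 ≡ 100
89^8 ≡ 100^2 = 10000 ≡ 9
89^16 ≡ 9^2 = 81
26 = 16 + 8 + 2, so 89^26 ≡ 81·9·93 ≡ 23 (mod 103)
13·23 = 299 ≡ 93 (mod 103)
2 ≠ 93, so verification fails.

reject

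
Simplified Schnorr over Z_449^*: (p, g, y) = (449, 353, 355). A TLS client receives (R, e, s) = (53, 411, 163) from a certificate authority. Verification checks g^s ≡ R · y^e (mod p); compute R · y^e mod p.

355^2 = 126025 ≡ 305
355^4 ≡ 305^2 = 93025 ≡ 82
355^8 ≡ 82^2 = 6724 ≡ 438
355^16 ≡ 438^2 = 191844 ≡ 121
355^32 ≡ 121^2 = 14641 ≡ 273
355^64 ≡ 273^2 = 74529 ≡ 444
355^128 ≡ 444^2 = 197136 ≡ 25
355^256 ≡ 25^2 = 625 ≡ 176
411 = 256 + 128 + 16 + 8 + 2 + 1, so 355^411 ≡ 176·25·121·438·305·355 ≡ 148 (mod 449)
R · y^e ≡ 53·148 = 7844 ≡ 211 (mod 449)

211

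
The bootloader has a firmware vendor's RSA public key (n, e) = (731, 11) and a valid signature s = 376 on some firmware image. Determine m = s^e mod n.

Squares mod 731: s^1≡376, s^2≡293, s^4≡322, s^8≡613
11 = 8 + 2 + 1, so s^11 ≡ 613·293·376 ≡ 280 (mod 731)

280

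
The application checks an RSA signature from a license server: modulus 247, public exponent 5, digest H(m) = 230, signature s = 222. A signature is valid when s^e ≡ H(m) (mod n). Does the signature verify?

does not verify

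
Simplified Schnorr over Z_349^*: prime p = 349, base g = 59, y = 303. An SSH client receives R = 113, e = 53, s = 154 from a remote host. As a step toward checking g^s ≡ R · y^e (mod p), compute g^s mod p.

4

Squares mod 349: 59^1≡59, 59^2≡340, 59^4≡81, 59^8≡279, 59^16≡14, 59^32≡196, 59^64≡26, 59^128≡327
154 = 128 + 16 + 8 + 2, so 59^154 ≡ 327·14·279·340 ≡ 4 (mod 349)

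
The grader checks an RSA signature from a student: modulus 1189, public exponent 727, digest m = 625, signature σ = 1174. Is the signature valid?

Squares mod 1189: σ^1≡1174, σ^2≡225, σ^4≡687, σ^8≡1125, σ^16≡529, σ^32≡426, σ^64≡748, σ^128≡674, σ^256≡78, σ^512≡139
727 = 512 + 128 + 64 + 16 + 4 + 2 + 1, so σ^727 ≡ 139·674·748·529·687·225·1174 ≡ 868 (mod 1189)
The recovered value 868 does not match the digest 625.

invalid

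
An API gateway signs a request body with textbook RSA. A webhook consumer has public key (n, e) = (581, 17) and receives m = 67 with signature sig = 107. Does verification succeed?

sig^2 ≡ 107^2 = 11449 ≡ 410
sig^4 ≡ 410^2 = 168100 ≡ 191
sig^8 ≡ 191^2 = 36481 ≡ 459
sig^16 ≡ 459^2 = 210681 ≡ 359
17 = 16 + 1, so sig^17 ≡ 359·107 ≡ 67 (mod 581)
sig^17 mod 581 = 67 matches m.

passes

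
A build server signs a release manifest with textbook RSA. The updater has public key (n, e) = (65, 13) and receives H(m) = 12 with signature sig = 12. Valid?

sig^2 ≡ 12^2 = 144 ≡ 14
sig^4 ≡ 14^2 = 196 ≡ 1
sig^8 ≡ 1^2 = 1
13 = 8 + 4 + 1, so sig^13 ≡ 1·1·12 ≡ 12 (mod 65)
12 = H(m), so the signature checks out.

yes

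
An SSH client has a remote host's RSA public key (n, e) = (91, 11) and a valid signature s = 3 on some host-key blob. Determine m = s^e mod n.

s^2 ≡ 3^2 = 9
s^4 ≡ 9^2 = 81
s^8 ≡ 81^2 = 6561 ≡ 9
11 = 8 + 2 + 1, so s^11 ≡ 9·9·3 ≡ 61 (mod 91)

61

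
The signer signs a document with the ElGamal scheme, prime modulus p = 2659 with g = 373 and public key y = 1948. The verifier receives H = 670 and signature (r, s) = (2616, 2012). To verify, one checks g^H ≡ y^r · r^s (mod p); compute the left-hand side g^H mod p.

2349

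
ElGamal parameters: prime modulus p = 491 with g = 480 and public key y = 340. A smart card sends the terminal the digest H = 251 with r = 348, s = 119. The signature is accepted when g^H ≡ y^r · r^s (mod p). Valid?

Left side g^H mod p:
480^2 = 230400 ≡ 121
480^4 ≡ 121^2 = 14641 ≡ 402
480^8 ≡ 402^2 = 161604 ≡ 65
480^16 ≡ 65^2 = 4225 ≡ 297
480^32 ≡ 297^2 = 88209 ≡ 320
480^64 ≡ 320^2 = 102400 ≡ 272
480^128 ≡ 272^2 = 73984 ≡ 334
251 = 128 + 64 + 32 + 16 + 8 + 2 + 1, so 480^251 ≡ 334·272·320·297·65·121·480 ≡ 458 (mod 491)
Right side y^r · r^s mod p:
340^2 = 115600 ≡ 215
340^4 ≡ 215^2 = 46225 ≡ 71
340^8 ≡ 71^2 = 5041 ≡ 131
340^16 ≡ 131^2 = 17161 ≡ 467
340^32 ≡ 467^2 = 218089 ≡ 85
340^64 ≡ 85^2 = 7225 ≡ 351
340^128 ≡ 351^2 = 123201 ≡ 451
340^256 ≡ 451^2 = 203401 ≡ 127
348 = 256 + 64 + 16 + 8 + 4, so 340^348 ≡ 127·351·467·131·71 ≡ 325 (mod 491)
348^2 = 121104 ≡ 318
348^4 ≡ 318^2 = 101124 ≡ 469
348^8 ≡ 469^2 = 219961 ≡ 484
348^16 ≡ 484^2 = 234256 ≡ 49
348^32 ≡ 49^2 = 2401 ≡ 437
348^64 ≡ 437^2 = 190969 ≡ 461
119 = 64 + 32 + 16 + 4 + 2 + 1, so 348^119 ≡ 461·437·49·469·318·348 ≡ 435 (mod 491)
325·435 = 141375 ≡ 458 (mod 491)
458 ≡ 458 (mod 491), so the signature is genuine.

yes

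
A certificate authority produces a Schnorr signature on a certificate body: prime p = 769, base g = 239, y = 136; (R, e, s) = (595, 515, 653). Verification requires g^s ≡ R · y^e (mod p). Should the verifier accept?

g^s mod p:
239^2 = 57121 ≡ 215
239^4 ≡ 215^2 = 46225 ≡ 85
239^8 ≡ 85^2 = 7225 ≡ 304
239^16 ≡ 304^2 = 92416 ≡ 136
239^32 ≡ 136^2 = 18496 ≡ 40
239^64 ≡ 40^2 = 1600 ≡ 62
239^128 ≡ 62^2 = 3844 ≡ 768
239^256 ≡ 768^2 = 589824 ≡ 1
239^512 ≡ 1^2 = 1
653 = 512 + 128 + 8 + 4 + 1, so 239^653 ≡ 1·768·304·85·239 ≡ 79 (mod 769)
R · y^e mod p:
136^2 = 18496 ≡ 40
136^4 ≡ 40^2 = 1600 ≡ 62
136^8 ≡ 62^2 = 3844 ≡ 768
136^16 ≡ 768^2 = 589824 ≡ 1
136^32 ≡ 1^2 = 1
136^64 ≡ 1^2 = 1
136^128 ≡ 1^2 = 1
136^256 ≡ 1^2 = 1
136^512 ≡ 1^2 = 1
515 = 512 + 2 + 1, so 136^515 ≡ 1·40·136 ≡ 57 (mod 769)
595·57 = 33915 ≡ 79 (mod 769)
79 ≡ 79 (mod 769); signature holds.

accept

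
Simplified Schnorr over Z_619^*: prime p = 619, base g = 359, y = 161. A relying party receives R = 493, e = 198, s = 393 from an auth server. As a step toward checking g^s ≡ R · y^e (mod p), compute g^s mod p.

359^2 = 128881 ≡ 129
359^4 ≡ 129^2 = 16641 ≡ 547
359^8 ≡ 547^2 = 299209 ≡ 232
359^16 ≡ 232^2 = 53824 ≡ 590
359^32 ≡ 590^2 = 348100 ≡ 222
359^64 ≡ 222^2 = 49284 ≡ 383
359^128 ≡ 383^2 = 146689 ≡ 605
359^256 ≡ 605^2 = 366025 ≡ 196
393 = 256 + 128 + 8 + 1, so 359^393 ≡ 196·605·232·359 ≡ 575 (mod 619)

575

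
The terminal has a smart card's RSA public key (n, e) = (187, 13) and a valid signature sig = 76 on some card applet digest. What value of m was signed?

43

Squares mod 187: sig^1≡76, sig^2≡166, sig^4≡67, sig^8≡1
13 = 8 + 4 + 1, so sig^13 ≡ 1·67·76 ≡ 43 (mod 187)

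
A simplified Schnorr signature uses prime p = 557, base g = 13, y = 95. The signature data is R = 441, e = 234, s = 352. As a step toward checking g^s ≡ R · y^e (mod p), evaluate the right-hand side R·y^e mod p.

95^2 = 9025 ≡ 113
95^4 ≡ 113^2 = 12769 ≡ 515
95^8 ≡ 515^2 = 265225 ≡ 93
95^16 ≡ 93^2 = 8649 ≡ 294
95^32 ≡ 294^2 = 86436 ≡ 101
95^64 ≡ 101^2 = 10201 ≡ 175
95^128 ≡ 175^2 = 30625 ≡ 547
234 = 128 + 64 + 32 + 8 + 2, so 95^234 ≡ 547·175·101·93·113 ≡ 26 (mod 557)
R · y^e ≡ 441·26 = 11466 ≡ 326 (mod 557)

326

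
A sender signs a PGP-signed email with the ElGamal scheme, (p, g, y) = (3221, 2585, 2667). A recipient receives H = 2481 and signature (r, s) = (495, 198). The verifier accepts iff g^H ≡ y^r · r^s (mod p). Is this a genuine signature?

genuine

Left side g^H mod p:
2585^2 = 6682225 ≡ 1871
2585^4 ≡ 1871^2 = 3500641 ≡ 2635
2585^8 ≡ 2635^2 = 6943225 ≡ 1970
2585^16 ≡ 1970^2 = 3880900 ≡ 2816
2585^32 ≡ 2816^2 = 7929856 ≡ 2975
2585^64 ≡ 2975^2 = 8850625 ≡ 2538
2585^128 ≡ 2538^2 = 6441444 ≡ 2665
2585^256 ≡ 2665^2 = 7102225 ≡ 3141
2585^512 ≡ 3141^2 = 9865881 ≡ 3179
2585^1024 ≡ 3179^2 = 10106041 ≡ 1764
2585^2048 ≡ 1764^2 = 3111696 ≡ 210
2481 = 2048 + 256 + 128 + 32 + 16 + 1, so 2585^2481 ≡ 210·3141·2665·2975·2816·2585 ≡ 844 (mod 3221)
Right side y^r · r^s mod p:
2667^2 = 7112889 ≡ 921
2667^4 ≡ 921^2 = 848241 ≡ 1118
2667^8 ≡ 1118^2 = 1249924 ≡ 176
2667^16 ≡ 176^2 = 30976 ≡ 1987
2667^32 ≡ 1987^2 = 3948169 ≡ 2444
2667^64 ≡ 2444^2 = 5973136 ≡ 1402
2667^128 ≡ 1402^2 = 1965604 ≡ 794
2667^256 ≡ 794^2 = 630436 ≡ 2341
495 = 256 + 128 + 64 + 32 + 8 + 4 + 2 + 1, so 2667^495 ≡ 2341·794·1402·2444·176·1118·921·2667 ≡ 3157 (mod 3221)
495^2 = 245025 ≡ 229
495^4 ≡ 229^2 = 52441 ≡ 905
495^8 ≡ 905^2 = 819025 ≡ 891
495^16 ≡ 891^2 = 793881 ≡ 1515
495^32 ≡ 1515^2 = 2295225 ≡ 1873
495^64 ≡ 1873^2 = 3508129 ≡ 460
495^128 ≡ 460^2 = 211600 ≡ 2235
198 = 128 + 64 + 4 + 2, so 495^198 ≡ 2235·460·905·229 ≡ 1396 (mod 3221)
3157·1396 = 4407172 ≡ 844 (mod 3221)
844 ≡ 844 (mod 3221), so the signature is genuine.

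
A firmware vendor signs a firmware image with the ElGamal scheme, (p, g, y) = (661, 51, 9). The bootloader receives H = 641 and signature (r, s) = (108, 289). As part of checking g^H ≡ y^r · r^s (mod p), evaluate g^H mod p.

222

51^2 = 2601 ≡ 618
51^4 ≡ 618^2 = 381924 ≡ 527
51^8 ≡ 527^2 = 277729 ≡ 109
51^16 ≡ 109^2 = 11881 ≡ 644
51^32 ≡ 644^2 = 414736 ≡ 289
51^64 ≡ 289^2 = 83521 ≡ 235
51^128 ≡ 235^2 = 55225 ≡ 362
51^256 ≡ 362^2 = 131044 ≡ 166
51^512 ≡ 166^2 = 27556 ≡ 455
641 = 512 + 128 + 1, so 51^641 ≡ 455·362·51 ≡ 222 (mod 661)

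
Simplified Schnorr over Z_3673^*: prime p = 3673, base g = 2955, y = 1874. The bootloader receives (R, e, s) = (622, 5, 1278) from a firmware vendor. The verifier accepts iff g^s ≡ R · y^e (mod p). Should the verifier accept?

reject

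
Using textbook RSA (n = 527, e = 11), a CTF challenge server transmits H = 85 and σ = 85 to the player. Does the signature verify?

Squares mod 527: σ^1≡85, σ^2≡374, σ^4≡221, σ^8≡357
11 = 8 + 2 + 1, so σ^11 ≡ 357·374·85 ≡ 85 (mod 527)
σ^11 mod 527 = 85 matches H.

verifies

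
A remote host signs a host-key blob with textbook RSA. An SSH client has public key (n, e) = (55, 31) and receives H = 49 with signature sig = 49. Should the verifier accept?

accept

sig^2 ≡ 49^2 = 2401 ≡ 36
sig^4 ≡ 36^2 = 1296 ≡ 31
sig^8 ≡ 31^2 = 961 ≡ 26
sig^16 ≡ 26^2 = 676 ≡ 16
31 = 16 + 8 + 4 + 2 + 1, so sig^31 ≡ 16·26·31·36·49 ≡ 49 (mod 55)
49 = H, so the signature checks out.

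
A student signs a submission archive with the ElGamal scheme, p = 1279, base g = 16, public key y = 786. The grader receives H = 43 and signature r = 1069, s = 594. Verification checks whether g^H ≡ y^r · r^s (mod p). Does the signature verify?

Left side g^H mod p:
16^43 mod 1279 = 915
Right side y^r · r^s mod p:
786^1069 mod 1279 = 574
1069^594 mod 1279 = 1060
574·1060 = 608440 ≡ 915 (mod 1279)
915 ≡ 915 (mod 1279), so the signature is genuine.

verifies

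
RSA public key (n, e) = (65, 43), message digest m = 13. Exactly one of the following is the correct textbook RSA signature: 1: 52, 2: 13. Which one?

Candidate 1: Squares mod 65: 52^1≡52, 52^2≡39, 52^4≡26, 52^8≡26, 52^16≡26, 52^32≡26; 43 = 32 + 8 + 2 + 1, so 52^43 ≡ 26·26·39·52 ≡ 13 (mod 65)
  → matches m = 13
Candidate 2: Squares mod 65: 13^1≡13, 13^2≡39, 13^4≡26, 13^8≡26, 13^16≡26, 13^32≡26; 43 = 32 + 8 + 2 + 1, so 13^43 ≡ 26·26·39·13 ≡ 52 (mod 65)

1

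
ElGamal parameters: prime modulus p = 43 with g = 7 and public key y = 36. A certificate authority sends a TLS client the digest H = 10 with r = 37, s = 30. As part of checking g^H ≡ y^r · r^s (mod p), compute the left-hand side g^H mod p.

36

7^10 mod 43 = 36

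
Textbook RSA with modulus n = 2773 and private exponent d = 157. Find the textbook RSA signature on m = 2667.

449

m^157 mod 2773 = 449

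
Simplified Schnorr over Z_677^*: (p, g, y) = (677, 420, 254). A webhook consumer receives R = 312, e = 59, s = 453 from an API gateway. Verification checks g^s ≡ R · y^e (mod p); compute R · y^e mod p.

603

254^2 = 64516 ≡ 201
254^4 ≡ 201^2 = 40401 ≡ 458
254^8 ≡ 458^2 = 209764 ≡ 571
254^16 ≡ 571^2 = 326041 ≡ 404
254^32 ≡ 404^2 = 163216 ≡ 59
59 = 32 + 16 + 8 + 2 + 1, so 254^59 ≡ 59·404·571·201·254 ≡ 386 (mod 677)
R · y^e ≡ 312·386 = 120432 ≡ 603 (mod 677)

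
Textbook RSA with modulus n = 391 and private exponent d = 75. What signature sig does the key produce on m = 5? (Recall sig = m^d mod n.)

m^2 ≡ 5^2 = 25
m^4 ≡ 25^2 = 625 ≡ 234
m^8 ≡ 234^2 = 54756 ≡ 16
m^16 ≡ 16^2 = 256
m^32 ≡ 256^2 = 65536 ≡ 239
m^64 ≡ 239^2 = 57121 ≡ 35
75 = 64 + 8 + 2 + 1, so m^75 ≡ 35·16·25·5 ≡ 11 (mod 391)

11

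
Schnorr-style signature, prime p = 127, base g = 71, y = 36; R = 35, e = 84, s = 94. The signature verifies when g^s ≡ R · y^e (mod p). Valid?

g^s mod p:
71^94 mod 127 = 62
R · y^e mod p:
36^84 mod 127 = 107
35·107 = 3745 ≡ 62 (mod 127)
62 ≡ 62 (mod 127); signature holds.

yes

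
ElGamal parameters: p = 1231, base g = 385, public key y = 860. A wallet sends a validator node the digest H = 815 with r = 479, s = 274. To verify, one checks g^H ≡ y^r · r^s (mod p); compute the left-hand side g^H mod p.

385^815 mod 1231 = 320

320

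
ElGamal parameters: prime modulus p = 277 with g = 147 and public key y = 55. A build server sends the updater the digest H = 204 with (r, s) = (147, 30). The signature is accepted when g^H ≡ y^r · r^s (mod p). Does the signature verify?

verifies

Left side g^H mod p:
147^204 mod 277 = 201
Right side y^r · r^s mod p:
55^147 mod 277 = 256
147^30 mod 277 = 30
256·30 = 7680 ≡ 201 (mod 277)
201 ≡ 201 (mod 277), so the signature is genuine.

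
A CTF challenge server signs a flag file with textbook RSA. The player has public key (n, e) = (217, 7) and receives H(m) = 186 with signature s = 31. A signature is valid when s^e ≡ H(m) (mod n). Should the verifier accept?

reject

Squares mod 217: s^1≡31, s^2≡93, s^4≡186
7 = 4 + 2 + 1, so s^7 ≡ 186·93·31 ≡ 31 (mod 217)
The recovered value 31 does not match the digest 186.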